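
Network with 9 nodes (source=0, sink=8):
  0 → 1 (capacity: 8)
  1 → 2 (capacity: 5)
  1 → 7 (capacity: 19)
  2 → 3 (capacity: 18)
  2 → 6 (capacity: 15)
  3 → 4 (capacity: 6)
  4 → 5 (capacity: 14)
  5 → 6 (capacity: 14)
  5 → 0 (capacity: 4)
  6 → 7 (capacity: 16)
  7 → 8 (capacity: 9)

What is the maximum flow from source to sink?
Maximum flow = 8

Max flow: 8

Flow assignment:
  0 → 1: 8/8
  1 → 7: 8/19
  7 → 8: 8/9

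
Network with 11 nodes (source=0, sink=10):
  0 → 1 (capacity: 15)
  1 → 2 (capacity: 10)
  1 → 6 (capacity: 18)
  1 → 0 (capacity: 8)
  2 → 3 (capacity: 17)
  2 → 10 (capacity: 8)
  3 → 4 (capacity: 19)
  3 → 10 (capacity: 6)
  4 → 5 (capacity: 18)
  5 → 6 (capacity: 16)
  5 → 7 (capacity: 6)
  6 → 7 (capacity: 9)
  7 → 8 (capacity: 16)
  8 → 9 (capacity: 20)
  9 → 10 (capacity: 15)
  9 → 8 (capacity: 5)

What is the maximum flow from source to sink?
Maximum flow = 15

Max flow: 15

Flow assignment:
  0 → 1: 15/15
  1 → 2: 10/10
  1 → 6: 5/18
  2 → 3: 2/17
  2 → 10: 8/8
  3 → 10: 2/6
  6 → 7: 5/9
  7 → 8: 5/16
  8 → 9: 5/20
  9 → 10: 5/15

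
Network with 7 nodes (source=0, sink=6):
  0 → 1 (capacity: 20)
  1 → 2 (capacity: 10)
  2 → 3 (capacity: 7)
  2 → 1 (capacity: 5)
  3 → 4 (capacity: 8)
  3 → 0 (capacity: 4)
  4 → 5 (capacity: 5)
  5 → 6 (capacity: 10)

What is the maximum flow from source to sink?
Maximum flow = 5

Max flow: 5

Flow assignment:
  0 → 1: 7/20
  1 → 2: 7/10
  2 → 3: 7/7
  3 → 4: 5/8
  3 → 0: 2/4
  4 → 5: 5/5
  5 → 6: 5/10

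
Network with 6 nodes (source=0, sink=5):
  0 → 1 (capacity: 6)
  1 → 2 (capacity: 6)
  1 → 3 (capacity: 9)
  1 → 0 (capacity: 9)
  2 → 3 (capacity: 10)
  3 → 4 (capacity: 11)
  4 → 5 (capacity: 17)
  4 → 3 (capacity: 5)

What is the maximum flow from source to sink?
Maximum flow = 6

Max flow: 6

Flow assignment:
  0 → 1: 6/6
  1 → 3: 6/9
  3 → 4: 6/11
  4 → 5: 6/17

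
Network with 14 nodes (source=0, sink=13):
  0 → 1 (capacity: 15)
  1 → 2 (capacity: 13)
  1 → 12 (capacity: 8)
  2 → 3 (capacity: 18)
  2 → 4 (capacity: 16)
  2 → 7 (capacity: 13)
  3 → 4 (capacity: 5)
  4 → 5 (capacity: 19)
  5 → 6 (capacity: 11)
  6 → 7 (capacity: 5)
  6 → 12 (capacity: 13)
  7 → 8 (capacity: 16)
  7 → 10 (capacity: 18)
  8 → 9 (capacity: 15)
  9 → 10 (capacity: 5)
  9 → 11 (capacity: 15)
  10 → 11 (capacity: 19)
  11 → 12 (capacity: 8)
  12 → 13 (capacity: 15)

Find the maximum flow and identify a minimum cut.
Max flow = 15, Min cut edges: (12,13)

Maximum flow: 15
Minimum cut: (12,13)
Partition: S = [0, 1, 2, 3, 4, 5, 6, 7, 8, 9, 10, 11, 12], T = [13]

Max-flow min-cut theorem verified: both equal 15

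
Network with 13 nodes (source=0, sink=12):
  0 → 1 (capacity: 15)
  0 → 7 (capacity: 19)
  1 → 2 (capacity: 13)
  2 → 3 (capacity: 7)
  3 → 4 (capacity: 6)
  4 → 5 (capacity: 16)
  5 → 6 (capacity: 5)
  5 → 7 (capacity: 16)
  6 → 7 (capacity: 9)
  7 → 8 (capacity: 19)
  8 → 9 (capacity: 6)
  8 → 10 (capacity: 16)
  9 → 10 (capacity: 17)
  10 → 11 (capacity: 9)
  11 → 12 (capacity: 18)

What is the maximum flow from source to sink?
Maximum flow = 9

Max flow: 9

Flow assignment:
  0 → 1: 6/15
  0 → 7: 3/19
  1 → 2: 6/13
  2 → 3: 6/7
  3 → 4: 6/6
  4 → 5: 6/16
  5 → 7: 6/16
  7 → 8: 9/19
  8 → 10: 9/16
  10 → 11: 9/9
  11 → 12: 9/18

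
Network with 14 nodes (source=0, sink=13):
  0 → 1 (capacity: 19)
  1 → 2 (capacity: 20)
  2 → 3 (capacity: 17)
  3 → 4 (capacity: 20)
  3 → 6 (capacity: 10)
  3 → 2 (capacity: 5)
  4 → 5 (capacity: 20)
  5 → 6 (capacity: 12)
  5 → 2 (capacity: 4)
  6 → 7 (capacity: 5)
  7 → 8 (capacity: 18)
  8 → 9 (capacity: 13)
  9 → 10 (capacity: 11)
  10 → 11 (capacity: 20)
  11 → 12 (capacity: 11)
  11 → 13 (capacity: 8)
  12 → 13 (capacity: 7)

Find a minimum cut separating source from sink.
Min cut value = 5, edges: (6,7)

Min cut value: 5
Partition: S = [0, 1, 2, 3, 4, 5, 6], T = [7, 8, 9, 10, 11, 12, 13]
Cut edges: (6,7)

By max-flow min-cut theorem, max flow = min cut = 5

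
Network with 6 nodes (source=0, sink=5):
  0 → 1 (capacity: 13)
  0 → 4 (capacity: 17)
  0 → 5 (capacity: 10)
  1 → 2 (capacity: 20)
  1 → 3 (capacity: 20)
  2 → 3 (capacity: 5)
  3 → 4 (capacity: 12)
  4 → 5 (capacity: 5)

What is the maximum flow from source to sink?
Maximum flow = 15

Max flow: 15

Flow assignment:
  0 → 1: 5/13
  0 → 5: 10/10
  1 → 3: 5/20
  3 → 4: 5/12
  4 → 5: 5/5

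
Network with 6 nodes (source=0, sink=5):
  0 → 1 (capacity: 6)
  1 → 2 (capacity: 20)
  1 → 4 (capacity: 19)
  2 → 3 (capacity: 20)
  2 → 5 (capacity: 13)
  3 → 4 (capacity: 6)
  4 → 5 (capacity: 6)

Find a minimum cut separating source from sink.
Min cut value = 6, edges: (0,1)

Min cut value: 6
Partition: S = [0], T = [1, 2, 3, 4, 5]
Cut edges: (0,1)

By max-flow min-cut theorem, max flow = min cut = 6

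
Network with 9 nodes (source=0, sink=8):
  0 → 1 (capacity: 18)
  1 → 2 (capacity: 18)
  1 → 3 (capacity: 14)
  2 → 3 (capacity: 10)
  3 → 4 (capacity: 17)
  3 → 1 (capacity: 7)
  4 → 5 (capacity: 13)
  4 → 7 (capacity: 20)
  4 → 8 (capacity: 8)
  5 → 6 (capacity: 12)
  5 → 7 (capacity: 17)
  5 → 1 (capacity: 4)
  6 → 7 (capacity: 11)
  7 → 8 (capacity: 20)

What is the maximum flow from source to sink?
Maximum flow = 17

Max flow: 17

Flow assignment:
  0 → 1: 17/18
  1 → 2: 3/18
  1 → 3: 14/14
  2 → 3: 3/10
  3 → 4: 17/17
  4 → 7: 9/20
  4 → 8: 8/8
  7 → 8: 9/20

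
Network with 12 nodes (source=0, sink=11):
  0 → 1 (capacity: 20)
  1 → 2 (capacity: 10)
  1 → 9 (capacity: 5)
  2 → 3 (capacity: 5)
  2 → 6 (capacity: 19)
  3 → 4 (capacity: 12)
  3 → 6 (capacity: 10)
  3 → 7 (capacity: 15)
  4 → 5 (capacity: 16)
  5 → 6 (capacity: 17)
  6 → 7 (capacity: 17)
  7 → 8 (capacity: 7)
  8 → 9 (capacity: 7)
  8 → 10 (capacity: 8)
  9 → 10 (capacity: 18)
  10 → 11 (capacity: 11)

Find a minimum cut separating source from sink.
Min cut value = 11, edges: (10,11)

Min cut value: 11
Partition: S = [0, 1, 2, 3, 4, 5, 6, 7, 8, 9, 10], T = [11]
Cut edges: (10,11)

By max-flow min-cut theorem, max flow = min cut = 11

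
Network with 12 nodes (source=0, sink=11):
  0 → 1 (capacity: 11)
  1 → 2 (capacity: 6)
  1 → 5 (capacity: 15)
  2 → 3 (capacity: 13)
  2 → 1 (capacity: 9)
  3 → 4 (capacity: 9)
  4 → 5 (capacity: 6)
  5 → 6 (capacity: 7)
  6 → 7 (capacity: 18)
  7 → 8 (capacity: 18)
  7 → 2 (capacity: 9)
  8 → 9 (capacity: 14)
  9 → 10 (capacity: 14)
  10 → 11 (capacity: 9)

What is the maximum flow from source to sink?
Maximum flow = 7

Max flow: 7

Flow assignment:
  0 → 1: 7/11
  1 → 5: 7/15
  5 → 6: 7/7
  6 → 7: 7/18
  7 → 8: 7/18
  8 → 9: 7/14
  9 → 10: 7/14
  10 → 11: 7/9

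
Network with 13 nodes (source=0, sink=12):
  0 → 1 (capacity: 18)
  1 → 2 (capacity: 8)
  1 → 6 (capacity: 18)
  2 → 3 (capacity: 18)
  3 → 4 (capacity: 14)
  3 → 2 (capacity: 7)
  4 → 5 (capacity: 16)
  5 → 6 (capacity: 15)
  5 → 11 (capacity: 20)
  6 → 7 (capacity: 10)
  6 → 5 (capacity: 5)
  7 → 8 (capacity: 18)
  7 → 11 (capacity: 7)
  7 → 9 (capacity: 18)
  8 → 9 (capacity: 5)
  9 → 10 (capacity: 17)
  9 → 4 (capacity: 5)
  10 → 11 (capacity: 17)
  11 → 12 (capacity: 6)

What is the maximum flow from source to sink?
Maximum flow = 6

Max flow: 6

Flow assignment:
  0 → 1: 6/18
  1 → 2: 3/8
  1 → 6: 3/18
  2 → 3: 3/18
  3 → 4: 3/14
  4 → 5: 3/16
  5 → 6: 3/15
  6 → 7: 6/10
  7 → 11: 3/7
  7 → 9: 3/18
  9 → 10: 3/17
  10 → 11: 3/17
  11 → 12: 6/6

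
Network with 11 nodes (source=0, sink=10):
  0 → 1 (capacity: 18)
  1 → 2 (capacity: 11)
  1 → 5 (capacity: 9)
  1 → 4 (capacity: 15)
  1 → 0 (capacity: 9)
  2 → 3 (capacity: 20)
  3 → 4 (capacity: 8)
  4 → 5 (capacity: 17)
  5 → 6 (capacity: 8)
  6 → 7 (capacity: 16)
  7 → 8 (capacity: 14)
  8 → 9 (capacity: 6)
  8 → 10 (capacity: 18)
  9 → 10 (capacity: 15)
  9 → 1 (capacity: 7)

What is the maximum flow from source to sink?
Maximum flow = 8

Max flow: 8

Flow assignment:
  0 → 1: 8/18
  1 → 5: 8/9
  5 → 6: 8/8
  6 → 7: 8/16
  7 → 8: 8/14
  8 → 10: 8/18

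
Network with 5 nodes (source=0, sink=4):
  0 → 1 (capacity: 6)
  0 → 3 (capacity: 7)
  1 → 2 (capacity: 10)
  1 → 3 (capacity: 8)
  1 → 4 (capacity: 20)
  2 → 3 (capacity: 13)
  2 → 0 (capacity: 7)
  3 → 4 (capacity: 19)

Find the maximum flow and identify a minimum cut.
Max flow = 13, Min cut edges: (0,1), (0,3)

Maximum flow: 13
Minimum cut: (0,1), (0,3)
Partition: S = [0], T = [1, 2, 3, 4]

Max-flow min-cut theorem verified: both equal 13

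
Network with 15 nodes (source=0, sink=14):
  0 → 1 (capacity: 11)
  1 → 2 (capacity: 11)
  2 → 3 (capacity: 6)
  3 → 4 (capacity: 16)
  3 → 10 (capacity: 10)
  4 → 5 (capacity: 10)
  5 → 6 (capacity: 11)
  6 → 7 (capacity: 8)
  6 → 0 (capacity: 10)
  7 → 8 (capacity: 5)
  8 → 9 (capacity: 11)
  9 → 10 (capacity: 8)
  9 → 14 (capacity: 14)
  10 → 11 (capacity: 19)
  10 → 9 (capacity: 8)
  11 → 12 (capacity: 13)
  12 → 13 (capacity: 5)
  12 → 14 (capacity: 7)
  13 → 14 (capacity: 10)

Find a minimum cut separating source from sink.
Min cut value = 6, edges: (2,3)

Min cut value: 6
Partition: S = [0, 1, 2], T = [3, 4, 5, 6, 7, 8, 9, 10, 11, 12, 13, 14]
Cut edges: (2,3)

By max-flow min-cut theorem, max flow = min cut = 6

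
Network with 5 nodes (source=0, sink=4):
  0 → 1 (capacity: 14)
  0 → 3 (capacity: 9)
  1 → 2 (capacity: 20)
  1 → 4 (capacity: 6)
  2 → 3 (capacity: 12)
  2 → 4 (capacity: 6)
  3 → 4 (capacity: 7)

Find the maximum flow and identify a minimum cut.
Max flow = 19, Min cut edges: (1,4), (2,4), (3,4)

Maximum flow: 19
Minimum cut: (1,4), (2,4), (3,4)
Partition: S = [0, 1, 2, 3], T = [4]

Max-flow min-cut theorem verified: both equal 19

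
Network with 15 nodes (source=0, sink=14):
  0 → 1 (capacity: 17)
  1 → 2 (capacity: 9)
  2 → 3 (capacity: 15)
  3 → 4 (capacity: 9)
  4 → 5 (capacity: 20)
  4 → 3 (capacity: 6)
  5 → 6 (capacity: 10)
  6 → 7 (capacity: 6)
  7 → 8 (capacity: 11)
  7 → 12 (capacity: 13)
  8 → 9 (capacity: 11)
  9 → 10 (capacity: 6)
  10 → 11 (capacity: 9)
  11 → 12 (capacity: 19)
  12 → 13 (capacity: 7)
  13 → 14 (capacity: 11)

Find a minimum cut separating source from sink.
Min cut value = 6, edges: (6,7)

Min cut value: 6
Partition: S = [0, 1, 2, 3, 4, 5, 6], T = [7, 8, 9, 10, 11, 12, 13, 14]
Cut edges: (6,7)

By max-flow min-cut theorem, max flow = min cut = 6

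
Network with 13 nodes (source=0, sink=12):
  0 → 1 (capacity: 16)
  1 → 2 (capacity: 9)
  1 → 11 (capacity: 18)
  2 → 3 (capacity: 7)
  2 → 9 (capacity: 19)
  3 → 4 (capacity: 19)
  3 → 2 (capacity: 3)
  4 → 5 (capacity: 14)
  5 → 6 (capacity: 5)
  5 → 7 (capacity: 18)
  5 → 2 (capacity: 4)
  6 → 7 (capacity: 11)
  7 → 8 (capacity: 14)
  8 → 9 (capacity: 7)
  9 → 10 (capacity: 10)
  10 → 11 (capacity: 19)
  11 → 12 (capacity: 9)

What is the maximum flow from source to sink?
Maximum flow = 9

Max flow: 9

Flow assignment:
  0 → 1: 9/16
  1 → 11: 9/18
  11 → 12: 9/9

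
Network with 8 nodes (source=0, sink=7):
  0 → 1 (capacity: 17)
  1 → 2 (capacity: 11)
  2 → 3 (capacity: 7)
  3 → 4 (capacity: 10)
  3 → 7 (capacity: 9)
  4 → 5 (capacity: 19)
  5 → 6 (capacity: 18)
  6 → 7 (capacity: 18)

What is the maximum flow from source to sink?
Maximum flow = 7

Max flow: 7

Flow assignment:
  0 → 1: 7/17
  1 → 2: 7/11
  2 → 3: 7/7
  3 → 7: 7/9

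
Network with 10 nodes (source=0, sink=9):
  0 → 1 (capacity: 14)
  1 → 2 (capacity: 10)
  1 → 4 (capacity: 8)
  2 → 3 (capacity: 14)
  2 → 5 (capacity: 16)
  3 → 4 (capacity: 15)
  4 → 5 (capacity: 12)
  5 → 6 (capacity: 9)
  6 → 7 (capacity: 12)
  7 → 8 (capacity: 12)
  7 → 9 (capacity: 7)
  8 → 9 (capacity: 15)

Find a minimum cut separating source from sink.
Min cut value = 9, edges: (5,6)

Min cut value: 9
Partition: S = [0, 1, 2, 3, 4, 5], T = [6, 7, 8, 9]
Cut edges: (5,6)

By max-flow min-cut theorem, max flow = min cut = 9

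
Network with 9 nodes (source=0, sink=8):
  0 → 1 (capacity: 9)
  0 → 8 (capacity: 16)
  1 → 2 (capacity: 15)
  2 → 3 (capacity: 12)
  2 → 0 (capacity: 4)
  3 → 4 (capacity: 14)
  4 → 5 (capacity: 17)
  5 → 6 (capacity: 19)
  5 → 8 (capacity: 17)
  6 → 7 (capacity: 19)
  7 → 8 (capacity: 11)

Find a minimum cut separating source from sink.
Min cut value = 25, edges: (0,1), (0,8)

Min cut value: 25
Partition: S = [0], T = [1, 2, 3, 4, 5, 6, 7, 8]
Cut edges: (0,1), (0,8)

By max-flow min-cut theorem, max flow = min cut = 25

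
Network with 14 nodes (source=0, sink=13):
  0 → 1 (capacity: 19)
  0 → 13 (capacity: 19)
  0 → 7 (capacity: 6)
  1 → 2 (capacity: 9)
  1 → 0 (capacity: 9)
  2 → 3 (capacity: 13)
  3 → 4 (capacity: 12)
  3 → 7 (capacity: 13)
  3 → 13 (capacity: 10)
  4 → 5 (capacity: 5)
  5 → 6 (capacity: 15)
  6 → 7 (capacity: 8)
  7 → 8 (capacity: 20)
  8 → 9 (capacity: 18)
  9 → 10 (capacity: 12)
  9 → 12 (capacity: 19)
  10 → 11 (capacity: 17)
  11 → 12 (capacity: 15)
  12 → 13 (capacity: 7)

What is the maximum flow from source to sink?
Maximum flow = 34

Max flow: 34

Flow assignment:
  0 → 1: 9/19
  0 → 13: 19/19
  0 → 7: 6/6
  1 → 2: 9/9
  2 → 3: 9/13
  3 → 13: 9/10
  7 → 8: 6/20
  8 → 9: 6/18
  9 → 12: 6/19
  12 → 13: 6/7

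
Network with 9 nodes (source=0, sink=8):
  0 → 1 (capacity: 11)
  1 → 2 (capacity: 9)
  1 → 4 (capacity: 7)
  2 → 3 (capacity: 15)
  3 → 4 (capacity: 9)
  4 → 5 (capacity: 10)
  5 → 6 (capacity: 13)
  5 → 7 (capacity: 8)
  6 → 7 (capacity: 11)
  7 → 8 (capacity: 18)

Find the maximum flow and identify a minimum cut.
Max flow = 10, Min cut edges: (4,5)

Maximum flow: 10
Minimum cut: (4,5)
Partition: S = [0, 1, 2, 3, 4], T = [5, 6, 7, 8]

Max-flow min-cut theorem verified: both equal 10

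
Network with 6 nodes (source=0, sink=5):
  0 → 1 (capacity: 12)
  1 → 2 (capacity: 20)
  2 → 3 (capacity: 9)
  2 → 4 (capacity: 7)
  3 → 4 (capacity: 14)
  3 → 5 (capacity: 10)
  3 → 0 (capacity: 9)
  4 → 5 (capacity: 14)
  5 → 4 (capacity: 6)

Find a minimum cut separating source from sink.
Min cut value = 12, edges: (0,1)

Min cut value: 12
Partition: S = [0], T = [1, 2, 3, 4, 5]
Cut edges: (0,1)

By max-flow min-cut theorem, max flow = min cut = 12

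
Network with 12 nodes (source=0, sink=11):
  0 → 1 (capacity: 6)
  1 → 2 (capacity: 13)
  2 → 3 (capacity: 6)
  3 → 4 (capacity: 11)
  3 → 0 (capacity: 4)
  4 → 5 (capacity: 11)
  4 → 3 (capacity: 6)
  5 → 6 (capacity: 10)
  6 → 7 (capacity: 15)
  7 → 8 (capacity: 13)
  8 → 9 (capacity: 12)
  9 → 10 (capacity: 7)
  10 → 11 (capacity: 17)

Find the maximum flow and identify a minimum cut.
Max flow = 6, Min cut edges: (2,3)

Maximum flow: 6
Minimum cut: (2,3)
Partition: S = [0, 1, 2], T = [3, 4, 5, 6, 7, 8, 9, 10, 11]

Max-flow min-cut theorem verified: both equal 6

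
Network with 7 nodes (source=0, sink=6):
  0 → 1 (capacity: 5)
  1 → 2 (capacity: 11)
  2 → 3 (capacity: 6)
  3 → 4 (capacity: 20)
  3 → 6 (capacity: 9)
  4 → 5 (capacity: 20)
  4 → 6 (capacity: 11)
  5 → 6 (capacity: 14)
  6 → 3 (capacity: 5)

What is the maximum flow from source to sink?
Maximum flow = 5

Max flow: 5

Flow assignment:
  0 → 1: 5/5
  1 → 2: 5/11
  2 → 3: 5/6
  3 → 6: 5/9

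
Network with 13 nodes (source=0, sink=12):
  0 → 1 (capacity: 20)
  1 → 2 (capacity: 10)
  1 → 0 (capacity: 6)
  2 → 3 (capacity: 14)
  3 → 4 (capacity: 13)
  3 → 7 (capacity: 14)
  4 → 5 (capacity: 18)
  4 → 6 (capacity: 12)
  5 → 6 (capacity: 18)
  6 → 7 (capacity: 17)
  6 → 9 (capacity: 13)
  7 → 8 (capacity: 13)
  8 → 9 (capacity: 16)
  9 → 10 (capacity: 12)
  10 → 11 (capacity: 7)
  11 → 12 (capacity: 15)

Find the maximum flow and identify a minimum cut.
Max flow = 7, Min cut edges: (10,11)

Maximum flow: 7
Minimum cut: (10,11)
Partition: S = [0, 1, 2, 3, 4, 5, 6, 7, 8, 9, 10], T = [11, 12]

Max-flow min-cut theorem verified: both equal 7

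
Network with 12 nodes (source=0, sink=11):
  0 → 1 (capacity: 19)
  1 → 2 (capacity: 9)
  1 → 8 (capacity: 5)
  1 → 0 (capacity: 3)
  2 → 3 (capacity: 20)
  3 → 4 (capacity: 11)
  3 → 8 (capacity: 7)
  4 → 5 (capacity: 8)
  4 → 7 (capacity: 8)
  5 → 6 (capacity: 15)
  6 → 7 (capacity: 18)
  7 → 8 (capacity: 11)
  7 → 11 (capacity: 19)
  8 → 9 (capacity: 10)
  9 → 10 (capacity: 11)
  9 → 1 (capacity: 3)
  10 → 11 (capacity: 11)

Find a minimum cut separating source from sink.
Min cut value = 14, edges: (1,2), (1,8)

Min cut value: 14
Partition: S = [0, 1], T = [2, 3, 4, 5, 6, 7, 8, 9, 10, 11]
Cut edges: (1,2), (1,8)

By max-flow min-cut theorem, max flow = min cut = 14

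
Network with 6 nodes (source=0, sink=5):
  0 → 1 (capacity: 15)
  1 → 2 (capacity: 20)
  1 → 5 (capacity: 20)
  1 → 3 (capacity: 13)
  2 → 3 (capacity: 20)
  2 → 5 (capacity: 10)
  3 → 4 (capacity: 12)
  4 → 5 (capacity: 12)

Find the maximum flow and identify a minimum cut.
Max flow = 15, Min cut edges: (0,1)

Maximum flow: 15
Minimum cut: (0,1)
Partition: S = [0], T = [1, 2, 3, 4, 5]

Max-flow min-cut theorem verified: both equal 15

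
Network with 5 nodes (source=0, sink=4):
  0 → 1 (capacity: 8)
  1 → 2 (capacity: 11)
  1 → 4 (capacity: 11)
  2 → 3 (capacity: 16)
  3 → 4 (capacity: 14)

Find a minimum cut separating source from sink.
Min cut value = 8, edges: (0,1)

Min cut value: 8
Partition: S = [0], T = [1, 2, 3, 4]
Cut edges: (0,1)

By max-flow min-cut theorem, max flow = min cut = 8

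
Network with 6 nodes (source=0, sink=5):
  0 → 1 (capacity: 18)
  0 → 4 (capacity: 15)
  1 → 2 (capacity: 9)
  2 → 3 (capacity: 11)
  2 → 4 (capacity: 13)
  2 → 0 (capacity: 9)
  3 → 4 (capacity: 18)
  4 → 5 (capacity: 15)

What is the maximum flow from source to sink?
Maximum flow = 15

Max flow: 15

Flow assignment:
  0 → 1: 9/18
  0 → 4: 15/15
  1 → 2: 9/9
  2 → 0: 9/9
  4 → 5: 15/15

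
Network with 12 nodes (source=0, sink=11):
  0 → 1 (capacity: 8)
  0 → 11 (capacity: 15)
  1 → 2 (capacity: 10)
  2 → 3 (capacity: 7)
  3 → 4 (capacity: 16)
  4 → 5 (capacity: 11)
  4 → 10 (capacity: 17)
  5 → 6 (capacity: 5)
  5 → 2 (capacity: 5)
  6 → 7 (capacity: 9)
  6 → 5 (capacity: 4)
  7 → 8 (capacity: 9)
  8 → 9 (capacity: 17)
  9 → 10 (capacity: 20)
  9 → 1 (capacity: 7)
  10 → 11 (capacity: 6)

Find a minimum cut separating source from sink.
Min cut value = 21, edges: (0,11), (10,11)

Min cut value: 21
Partition: S = [0, 1, 2, 3, 4, 5, 6, 7, 8, 9, 10], T = [11]
Cut edges: (0,11), (10,11)

By max-flow min-cut theorem, max flow = min cut = 21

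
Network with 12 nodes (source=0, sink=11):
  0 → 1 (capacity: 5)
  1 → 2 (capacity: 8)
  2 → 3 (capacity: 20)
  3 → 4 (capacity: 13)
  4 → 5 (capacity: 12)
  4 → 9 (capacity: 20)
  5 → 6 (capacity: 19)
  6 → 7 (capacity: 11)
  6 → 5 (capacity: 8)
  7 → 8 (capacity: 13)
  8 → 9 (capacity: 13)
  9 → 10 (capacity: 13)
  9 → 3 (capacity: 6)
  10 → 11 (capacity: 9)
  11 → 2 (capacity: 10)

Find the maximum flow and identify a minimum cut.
Max flow = 5, Min cut edges: (0,1)

Maximum flow: 5
Minimum cut: (0,1)
Partition: S = [0], T = [1, 2, 3, 4, 5, 6, 7, 8, 9, 10, 11]

Max-flow min-cut theorem verified: both equal 5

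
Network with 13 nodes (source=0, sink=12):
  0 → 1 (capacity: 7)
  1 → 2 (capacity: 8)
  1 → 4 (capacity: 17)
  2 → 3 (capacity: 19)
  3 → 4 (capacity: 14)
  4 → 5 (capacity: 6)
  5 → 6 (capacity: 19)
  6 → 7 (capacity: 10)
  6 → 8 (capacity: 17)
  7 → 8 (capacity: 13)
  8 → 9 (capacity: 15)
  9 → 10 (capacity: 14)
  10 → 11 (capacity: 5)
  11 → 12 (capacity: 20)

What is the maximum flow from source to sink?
Maximum flow = 5

Max flow: 5

Flow assignment:
  0 → 1: 5/7
  1 → 4: 5/17
  4 → 5: 5/6
  5 → 6: 5/19
  6 → 8: 5/17
  8 → 9: 5/15
  9 → 10: 5/14
  10 → 11: 5/5
  11 → 12: 5/20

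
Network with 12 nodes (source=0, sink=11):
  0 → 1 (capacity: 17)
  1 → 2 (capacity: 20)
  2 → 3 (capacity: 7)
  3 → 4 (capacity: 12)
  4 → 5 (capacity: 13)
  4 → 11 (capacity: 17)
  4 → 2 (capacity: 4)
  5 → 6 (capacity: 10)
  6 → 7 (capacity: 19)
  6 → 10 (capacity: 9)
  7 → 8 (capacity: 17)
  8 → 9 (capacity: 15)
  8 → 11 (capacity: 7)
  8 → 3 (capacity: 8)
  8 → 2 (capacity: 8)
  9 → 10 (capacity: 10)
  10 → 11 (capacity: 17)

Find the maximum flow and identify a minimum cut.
Max flow = 7, Min cut edges: (2,3)

Maximum flow: 7
Minimum cut: (2,3)
Partition: S = [0, 1, 2], T = [3, 4, 5, 6, 7, 8, 9, 10, 11]

Max-flow min-cut theorem verified: both equal 7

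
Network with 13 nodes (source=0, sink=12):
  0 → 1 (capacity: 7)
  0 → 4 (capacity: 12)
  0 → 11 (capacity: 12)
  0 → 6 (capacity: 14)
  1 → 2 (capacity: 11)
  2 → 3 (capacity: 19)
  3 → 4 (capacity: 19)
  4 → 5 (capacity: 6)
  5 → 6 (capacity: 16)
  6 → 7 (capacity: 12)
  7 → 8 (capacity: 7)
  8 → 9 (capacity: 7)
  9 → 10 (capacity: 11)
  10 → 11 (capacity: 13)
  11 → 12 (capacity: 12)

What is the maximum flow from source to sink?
Maximum flow = 12

Max flow: 12

Flow assignment:
  0 → 1: 6/7
  0 → 11: 5/12
  0 → 6: 1/14
  1 → 2: 6/11
  2 → 3: 6/19
  3 → 4: 6/19
  4 → 5: 6/6
  5 → 6: 6/16
  6 → 7: 7/12
  7 → 8: 7/7
  8 → 9: 7/7
  9 → 10: 7/11
  10 → 11: 7/13
  11 → 12: 12/12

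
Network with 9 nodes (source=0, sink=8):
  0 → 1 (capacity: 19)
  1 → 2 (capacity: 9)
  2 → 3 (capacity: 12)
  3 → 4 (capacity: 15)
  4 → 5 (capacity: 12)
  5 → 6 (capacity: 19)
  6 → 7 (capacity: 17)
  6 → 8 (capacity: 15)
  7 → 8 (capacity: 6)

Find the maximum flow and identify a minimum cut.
Max flow = 9, Min cut edges: (1,2)

Maximum flow: 9
Minimum cut: (1,2)
Partition: S = [0, 1], T = [2, 3, 4, 5, 6, 7, 8]

Max-flow min-cut theorem verified: both equal 9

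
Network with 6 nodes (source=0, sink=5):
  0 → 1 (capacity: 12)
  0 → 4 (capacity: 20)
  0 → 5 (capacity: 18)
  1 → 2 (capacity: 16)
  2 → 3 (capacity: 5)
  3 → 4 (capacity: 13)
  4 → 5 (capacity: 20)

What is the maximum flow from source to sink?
Maximum flow = 38

Max flow: 38

Flow assignment:
  0 → 1: 5/12
  0 → 4: 15/20
  0 → 5: 18/18
  1 → 2: 5/16
  2 → 3: 5/5
  3 → 4: 5/13
  4 → 5: 20/20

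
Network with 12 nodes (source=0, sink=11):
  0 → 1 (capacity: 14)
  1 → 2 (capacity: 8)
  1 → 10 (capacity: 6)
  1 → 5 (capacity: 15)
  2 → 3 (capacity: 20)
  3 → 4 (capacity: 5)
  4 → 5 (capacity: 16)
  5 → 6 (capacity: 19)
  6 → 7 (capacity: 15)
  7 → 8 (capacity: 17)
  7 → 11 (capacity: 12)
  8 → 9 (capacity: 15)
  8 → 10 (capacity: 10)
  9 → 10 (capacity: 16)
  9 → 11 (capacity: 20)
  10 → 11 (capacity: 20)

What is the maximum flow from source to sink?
Maximum flow = 14

Max flow: 14

Flow assignment:
  0 → 1: 14/14
  1 → 10: 6/6
  1 → 5: 8/15
  5 → 6: 8/19
  6 → 7: 8/15
  7 → 11: 8/12
  10 → 11: 6/20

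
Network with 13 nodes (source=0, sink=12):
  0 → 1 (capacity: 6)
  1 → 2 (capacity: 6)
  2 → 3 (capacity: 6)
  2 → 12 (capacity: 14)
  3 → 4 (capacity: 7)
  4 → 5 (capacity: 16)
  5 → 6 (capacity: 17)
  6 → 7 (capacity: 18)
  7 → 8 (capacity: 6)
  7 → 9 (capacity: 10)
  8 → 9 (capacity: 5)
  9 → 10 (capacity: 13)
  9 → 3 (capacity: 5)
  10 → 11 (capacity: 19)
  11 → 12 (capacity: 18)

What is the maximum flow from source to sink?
Maximum flow = 6

Max flow: 6

Flow assignment:
  0 → 1: 6/6
  1 → 2: 6/6
  2 → 12: 6/14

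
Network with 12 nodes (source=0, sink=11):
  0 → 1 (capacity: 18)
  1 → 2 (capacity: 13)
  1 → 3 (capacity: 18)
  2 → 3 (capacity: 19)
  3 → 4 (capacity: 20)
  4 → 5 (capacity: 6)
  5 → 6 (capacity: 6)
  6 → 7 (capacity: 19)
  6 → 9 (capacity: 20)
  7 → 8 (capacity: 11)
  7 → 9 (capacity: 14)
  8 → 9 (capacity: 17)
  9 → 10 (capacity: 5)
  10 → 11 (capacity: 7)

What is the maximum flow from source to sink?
Maximum flow = 5

Max flow: 5

Flow assignment:
  0 → 1: 5/18
  1 → 3: 5/18
  3 → 4: 5/20
  4 → 5: 5/6
  5 → 6: 5/6
  6 → 9: 5/20
  9 → 10: 5/5
  10 → 11: 5/7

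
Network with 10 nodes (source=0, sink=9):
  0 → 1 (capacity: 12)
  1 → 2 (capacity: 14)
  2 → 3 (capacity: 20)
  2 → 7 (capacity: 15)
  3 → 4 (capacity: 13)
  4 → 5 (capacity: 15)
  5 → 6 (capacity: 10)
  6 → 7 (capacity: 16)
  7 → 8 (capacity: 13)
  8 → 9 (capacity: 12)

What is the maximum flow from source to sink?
Maximum flow = 12

Max flow: 12

Flow assignment:
  0 → 1: 12/12
  1 → 2: 12/14
  2 → 7: 12/15
  7 → 8: 12/13
  8 → 9: 12/12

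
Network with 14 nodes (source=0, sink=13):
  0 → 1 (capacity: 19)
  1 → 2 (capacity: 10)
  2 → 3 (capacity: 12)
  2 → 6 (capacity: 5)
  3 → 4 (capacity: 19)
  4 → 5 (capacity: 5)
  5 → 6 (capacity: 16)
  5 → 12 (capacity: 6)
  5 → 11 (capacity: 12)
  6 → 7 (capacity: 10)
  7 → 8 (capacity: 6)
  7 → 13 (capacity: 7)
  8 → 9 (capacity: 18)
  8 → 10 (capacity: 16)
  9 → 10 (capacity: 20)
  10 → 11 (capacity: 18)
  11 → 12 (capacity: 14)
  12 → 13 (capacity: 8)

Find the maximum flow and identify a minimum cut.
Max flow = 10, Min cut edges: (2,6), (4,5)

Maximum flow: 10
Minimum cut: (2,6), (4,5)
Partition: S = [0, 1, 2, 3, 4], T = [5, 6, 7, 8, 9, 10, 11, 12, 13]

Max-flow min-cut theorem verified: both equal 10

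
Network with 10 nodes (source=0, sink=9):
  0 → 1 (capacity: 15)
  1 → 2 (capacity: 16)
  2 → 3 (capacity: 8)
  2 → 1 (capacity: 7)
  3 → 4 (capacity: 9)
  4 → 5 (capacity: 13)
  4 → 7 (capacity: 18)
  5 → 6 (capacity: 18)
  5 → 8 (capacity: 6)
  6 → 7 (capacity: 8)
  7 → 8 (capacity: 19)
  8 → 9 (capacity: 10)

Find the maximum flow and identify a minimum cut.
Max flow = 8, Min cut edges: (2,3)

Maximum flow: 8
Minimum cut: (2,3)
Partition: S = [0, 1, 2], T = [3, 4, 5, 6, 7, 8, 9]

Max-flow min-cut theorem verified: both equal 8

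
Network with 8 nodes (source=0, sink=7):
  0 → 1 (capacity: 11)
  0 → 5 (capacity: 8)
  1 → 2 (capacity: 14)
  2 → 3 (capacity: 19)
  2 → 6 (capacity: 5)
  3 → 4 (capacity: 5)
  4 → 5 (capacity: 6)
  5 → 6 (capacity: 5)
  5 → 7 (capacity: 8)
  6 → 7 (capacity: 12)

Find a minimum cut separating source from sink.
Min cut value = 18, edges: (2,6), (5,6), (5,7)

Min cut value: 18
Partition: S = [0, 1, 2, 3, 4, 5], T = [6, 7]
Cut edges: (2,6), (5,6), (5,7)

By max-flow min-cut theorem, max flow = min cut = 18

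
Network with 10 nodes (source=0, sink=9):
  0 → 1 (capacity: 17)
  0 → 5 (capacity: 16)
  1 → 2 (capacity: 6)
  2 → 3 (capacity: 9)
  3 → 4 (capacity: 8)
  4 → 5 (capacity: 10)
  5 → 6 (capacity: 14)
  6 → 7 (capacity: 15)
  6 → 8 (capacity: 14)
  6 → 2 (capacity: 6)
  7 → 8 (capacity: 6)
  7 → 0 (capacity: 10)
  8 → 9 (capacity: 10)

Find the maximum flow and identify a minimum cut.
Max flow = 10, Min cut edges: (8,9)

Maximum flow: 10
Minimum cut: (8,9)
Partition: S = [0, 1, 2, 3, 4, 5, 6, 7, 8], T = [9]

Max-flow min-cut theorem verified: both equal 10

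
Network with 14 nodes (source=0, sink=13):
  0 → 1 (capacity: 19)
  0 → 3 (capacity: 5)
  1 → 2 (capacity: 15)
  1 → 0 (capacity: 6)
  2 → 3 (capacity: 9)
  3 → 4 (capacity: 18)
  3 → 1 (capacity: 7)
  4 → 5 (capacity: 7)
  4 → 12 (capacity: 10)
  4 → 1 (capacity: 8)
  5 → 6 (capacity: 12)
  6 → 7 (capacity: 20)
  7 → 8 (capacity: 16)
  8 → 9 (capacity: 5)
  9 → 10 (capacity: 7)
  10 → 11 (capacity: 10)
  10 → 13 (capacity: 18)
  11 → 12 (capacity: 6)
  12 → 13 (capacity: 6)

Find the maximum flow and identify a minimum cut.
Max flow = 11, Min cut edges: (8,9), (12,13)

Maximum flow: 11
Minimum cut: (8,9), (12,13)
Partition: S = [0, 1, 2, 3, 4, 5, 6, 7, 8, 11, 12], T = [9, 10, 13]

Max-flow min-cut theorem verified: both equal 11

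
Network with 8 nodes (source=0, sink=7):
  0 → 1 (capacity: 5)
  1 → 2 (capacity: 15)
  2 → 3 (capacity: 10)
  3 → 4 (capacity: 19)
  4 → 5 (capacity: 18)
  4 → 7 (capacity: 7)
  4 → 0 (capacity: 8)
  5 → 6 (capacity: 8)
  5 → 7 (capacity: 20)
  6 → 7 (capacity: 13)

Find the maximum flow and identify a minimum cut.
Max flow = 5, Min cut edges: (0,1)

Maximum flow: 5
Minimum cut: (0,1)
Partition: S = [0], T = [1, 2, 3, 4, 5, 6, 7]

Max-flow min-cut theorem verified: both equal 5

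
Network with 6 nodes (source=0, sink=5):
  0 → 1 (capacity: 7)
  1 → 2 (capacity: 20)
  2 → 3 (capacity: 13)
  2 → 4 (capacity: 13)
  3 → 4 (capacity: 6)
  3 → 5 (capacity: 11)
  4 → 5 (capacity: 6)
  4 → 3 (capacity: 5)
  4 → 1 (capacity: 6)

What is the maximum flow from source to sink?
Maximum flow = 7

Max flow: 7

Flow assignment:
  0 → 1: 7/7
  1 → 2: 7/20
  2 → 3: 7/13
  3 → 5: 7/11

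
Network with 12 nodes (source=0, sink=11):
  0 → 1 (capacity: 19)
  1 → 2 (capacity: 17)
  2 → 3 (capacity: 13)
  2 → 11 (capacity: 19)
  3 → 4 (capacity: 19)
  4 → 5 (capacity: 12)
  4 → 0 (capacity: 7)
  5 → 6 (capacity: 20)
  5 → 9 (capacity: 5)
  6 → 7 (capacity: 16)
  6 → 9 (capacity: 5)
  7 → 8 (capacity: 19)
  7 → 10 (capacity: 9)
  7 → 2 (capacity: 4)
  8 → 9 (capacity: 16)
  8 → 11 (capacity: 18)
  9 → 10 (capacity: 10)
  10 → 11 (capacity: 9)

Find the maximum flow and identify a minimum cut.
Max flow = 17, Min cut edges: (1,2)

Maximum flow: 17
Minimum cut: (1,2)
Partition: S = [0, 1], T = [2, 3, 4, 5, 6, 7, 8, 9, 10, 11]

Max-flow min-cut theorem verified: both equal 17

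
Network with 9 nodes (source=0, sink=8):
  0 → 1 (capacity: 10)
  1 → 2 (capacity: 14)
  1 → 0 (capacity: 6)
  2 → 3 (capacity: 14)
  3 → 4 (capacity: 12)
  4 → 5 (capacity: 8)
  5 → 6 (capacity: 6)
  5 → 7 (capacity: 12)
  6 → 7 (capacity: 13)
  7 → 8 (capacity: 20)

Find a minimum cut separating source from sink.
Min cut value = 8, edges: (4,5)

Min cut value: 8
Partition: S = [0, 1, 2, 3, 4], T = [5, 6, 7, 8]
Cut edges: (4,5)

By max-flow min-cut theorem, max flow = min cut = 8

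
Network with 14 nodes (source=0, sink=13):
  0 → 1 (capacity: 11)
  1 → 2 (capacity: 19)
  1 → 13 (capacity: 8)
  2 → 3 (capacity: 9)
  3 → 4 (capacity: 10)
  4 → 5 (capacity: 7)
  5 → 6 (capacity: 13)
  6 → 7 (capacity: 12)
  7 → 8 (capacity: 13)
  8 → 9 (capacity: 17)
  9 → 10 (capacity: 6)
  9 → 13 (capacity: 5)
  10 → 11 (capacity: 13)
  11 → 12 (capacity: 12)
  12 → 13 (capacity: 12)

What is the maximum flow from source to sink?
Maximum flow = 11

Max flow: 11

Flow assignment:
  0 → 1: 11/11
  1 → 2: 3/19
  1 → 13: 8/8
  2 → 3: 3/9
  3 → 4: 3/10
  4 → 5: 3/7
  5 → 6: 3/13
  6 → 7: 3/12
  7 → 8: 3/13
  8 → 9: 3/17
  9 → 13: 3/5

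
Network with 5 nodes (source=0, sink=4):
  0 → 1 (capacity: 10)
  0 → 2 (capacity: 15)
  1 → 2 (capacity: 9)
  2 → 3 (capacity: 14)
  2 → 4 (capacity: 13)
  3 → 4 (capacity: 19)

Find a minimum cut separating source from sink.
Min cut value = 24, edges: (0,2), (1,2)

Min cut value: 24
Partition: S = [0, 1], T = [2, 3, 4]
Cut edges: (0,2), (1,2)

By max-flow min-cut theorem, max flow = min cut = 24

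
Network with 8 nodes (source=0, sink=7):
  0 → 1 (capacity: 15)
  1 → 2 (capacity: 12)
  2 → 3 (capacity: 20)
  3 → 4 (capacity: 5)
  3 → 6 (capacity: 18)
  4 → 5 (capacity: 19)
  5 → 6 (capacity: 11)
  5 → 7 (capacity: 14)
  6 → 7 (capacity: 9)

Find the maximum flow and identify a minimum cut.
Max flow = 12, Min cut edges: (1,2)

Maximum flow: 12
Minimum cut: (1,2)
Partition: S = [0, 1], T = [2, 3, 4, 5, 6, 7]

Max-flow min-cut theorem verified: both equal 12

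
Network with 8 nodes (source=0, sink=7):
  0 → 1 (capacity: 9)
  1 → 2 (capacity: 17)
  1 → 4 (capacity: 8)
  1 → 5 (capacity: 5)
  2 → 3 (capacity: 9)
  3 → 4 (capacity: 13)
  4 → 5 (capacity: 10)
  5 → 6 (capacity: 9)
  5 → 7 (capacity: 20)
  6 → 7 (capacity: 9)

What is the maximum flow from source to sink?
Maximum flow = 9

Max flow: 9

Flow assignment:
  0 → 1: 9/9
  1 → 4: 4/8
  1 → 5: 5/5
  4 → 5: 4/10
  5 → 7: 9/20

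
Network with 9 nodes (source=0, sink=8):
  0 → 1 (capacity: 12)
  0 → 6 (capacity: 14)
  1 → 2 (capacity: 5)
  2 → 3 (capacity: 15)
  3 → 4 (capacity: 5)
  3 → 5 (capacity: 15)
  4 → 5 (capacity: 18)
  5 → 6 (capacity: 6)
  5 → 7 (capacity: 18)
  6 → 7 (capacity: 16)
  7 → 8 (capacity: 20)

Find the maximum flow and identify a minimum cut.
Max flow = 19, Min cut edges: (0,6), (1,2)

Maximum flow: 19
Minimum cut: (0,6), (1,2)
Partition: S = [0, 1], T = [2, 3, 4, 5, 6, 7, 8]

Max-flow min-cut theorem verified: both equal 19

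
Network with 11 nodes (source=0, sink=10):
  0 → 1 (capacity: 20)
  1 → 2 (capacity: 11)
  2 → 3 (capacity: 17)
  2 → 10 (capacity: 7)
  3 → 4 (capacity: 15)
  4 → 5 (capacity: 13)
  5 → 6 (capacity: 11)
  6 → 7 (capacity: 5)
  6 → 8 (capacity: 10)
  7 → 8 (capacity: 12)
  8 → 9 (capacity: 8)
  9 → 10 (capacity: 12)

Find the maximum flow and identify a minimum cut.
Max flow = 11, Min cut edges: (1,2)

Maximum flow: 11
Minimum cut: (1,2)
Partition: S = [0, 1], T = [2, 3, 4, 5, 6, 7, 8, 9, 10]

Max-flow min-cut theorem verified: both equal 11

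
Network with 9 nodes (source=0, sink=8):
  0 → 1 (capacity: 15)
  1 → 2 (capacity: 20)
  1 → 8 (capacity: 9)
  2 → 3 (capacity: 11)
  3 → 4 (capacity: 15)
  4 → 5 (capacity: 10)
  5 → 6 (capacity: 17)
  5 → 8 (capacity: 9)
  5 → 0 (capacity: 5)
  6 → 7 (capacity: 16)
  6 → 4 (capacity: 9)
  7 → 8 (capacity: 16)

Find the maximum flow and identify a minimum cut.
Max flow = 15, Min cut edges: (0,1)

Maximum flow: 15
Minimum cut: (0,1)
Partition: S = [0], T = [1, 2, 3, 4, 5, 6, 7, 8]

Max-flow min-cut theorem verified: both equal 15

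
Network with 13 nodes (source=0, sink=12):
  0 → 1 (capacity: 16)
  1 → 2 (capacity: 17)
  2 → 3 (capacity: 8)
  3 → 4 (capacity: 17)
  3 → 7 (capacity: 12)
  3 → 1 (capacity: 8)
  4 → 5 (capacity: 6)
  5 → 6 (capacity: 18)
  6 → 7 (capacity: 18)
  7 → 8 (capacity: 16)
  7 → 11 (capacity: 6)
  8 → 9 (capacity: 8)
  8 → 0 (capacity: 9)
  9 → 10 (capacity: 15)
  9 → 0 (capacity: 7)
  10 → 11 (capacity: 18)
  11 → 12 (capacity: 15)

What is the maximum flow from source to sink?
Maximum flow = 8

Max flow: 8

Flow assignment:
  0 → 1: 8/16
  1 → 2: 8/17
  2 → 3: 8/8
  3 → 7: 8/12
  7 → 8: 2/16
  7 → 11: 6/6
  8 → 9: 2/8
  9 → 10: 2/15
  10 → 11: 2/18
  11 → 12: 8/15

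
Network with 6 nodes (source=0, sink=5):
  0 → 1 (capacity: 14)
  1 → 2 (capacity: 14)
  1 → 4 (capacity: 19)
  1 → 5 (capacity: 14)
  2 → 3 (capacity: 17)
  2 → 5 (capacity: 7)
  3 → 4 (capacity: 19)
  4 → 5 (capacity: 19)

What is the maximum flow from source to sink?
Maximum flow = 14

Max flow: 14

Flow assignment:
  0 → 1: 14/14
  1 → 5: 14/14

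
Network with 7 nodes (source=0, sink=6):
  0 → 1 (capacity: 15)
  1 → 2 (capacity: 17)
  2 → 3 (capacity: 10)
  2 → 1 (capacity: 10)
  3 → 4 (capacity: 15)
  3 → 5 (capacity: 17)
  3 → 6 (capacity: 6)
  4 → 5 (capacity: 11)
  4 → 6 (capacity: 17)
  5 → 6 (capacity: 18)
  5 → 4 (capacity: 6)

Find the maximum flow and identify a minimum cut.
Max flow = 10, Min cut edges: (2,3)

Maximum flow: 10
Minimum cut: (2,3)
Partition: S = [0, 1, 2], T = [3, 4, 5, 6]

Max-flow min-cut theorem verified: both equal 10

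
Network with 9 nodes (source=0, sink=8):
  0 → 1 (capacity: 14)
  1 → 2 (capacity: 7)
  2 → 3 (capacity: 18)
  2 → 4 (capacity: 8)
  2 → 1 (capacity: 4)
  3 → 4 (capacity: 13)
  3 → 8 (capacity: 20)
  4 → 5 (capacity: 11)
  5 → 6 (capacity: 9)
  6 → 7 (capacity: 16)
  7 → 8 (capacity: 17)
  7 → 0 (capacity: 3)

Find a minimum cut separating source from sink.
Min cut value = 7, edges: (1,2)

Min cut value: 7
Partition: S = [0, 1], T = [2, 3, 4, 5, 6, 7, 8]
Cut edges: (1,2)

By max-flow min-cut theorem, max flow = min cut = 7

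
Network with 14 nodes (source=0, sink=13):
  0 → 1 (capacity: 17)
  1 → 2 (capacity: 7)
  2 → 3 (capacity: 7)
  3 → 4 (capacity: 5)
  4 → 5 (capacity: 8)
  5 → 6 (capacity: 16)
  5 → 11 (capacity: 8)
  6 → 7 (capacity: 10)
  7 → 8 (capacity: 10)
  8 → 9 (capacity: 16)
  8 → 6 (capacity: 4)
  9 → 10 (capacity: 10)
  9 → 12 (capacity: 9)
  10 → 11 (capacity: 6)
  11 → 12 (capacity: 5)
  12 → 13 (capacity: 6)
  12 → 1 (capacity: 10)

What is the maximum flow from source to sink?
Maximum flow = 5

Max flow: 5

Flow assignment:
  0 → 1: 5/17
  1 → 2: 5/7
  2 → 3: 5/7
  3 → 4: 5/5
  4 → 5: 5/8
  5 → 11: 5/8
  11 → 12: 5/5
  12 → 13: 5/6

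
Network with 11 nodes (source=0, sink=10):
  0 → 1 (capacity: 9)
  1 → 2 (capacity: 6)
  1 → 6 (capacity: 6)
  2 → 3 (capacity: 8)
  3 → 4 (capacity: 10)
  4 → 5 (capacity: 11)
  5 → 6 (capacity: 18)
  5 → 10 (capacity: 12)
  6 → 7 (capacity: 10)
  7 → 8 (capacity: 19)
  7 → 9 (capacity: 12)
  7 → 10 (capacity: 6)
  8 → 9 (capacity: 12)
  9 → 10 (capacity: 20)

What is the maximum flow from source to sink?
Maximum flow = 9

Max flow: 9

Flow assignment:
  0 → 1: 9/9
  1 → 2: 3/6
  1 → 6: 6/6
  2 → 3: 3/8
  3 → 4: 3/10
  4 → 5: 3/11
  5 → 10: 3/12
  6 → 7: 6/10
  7 → 10: 6/6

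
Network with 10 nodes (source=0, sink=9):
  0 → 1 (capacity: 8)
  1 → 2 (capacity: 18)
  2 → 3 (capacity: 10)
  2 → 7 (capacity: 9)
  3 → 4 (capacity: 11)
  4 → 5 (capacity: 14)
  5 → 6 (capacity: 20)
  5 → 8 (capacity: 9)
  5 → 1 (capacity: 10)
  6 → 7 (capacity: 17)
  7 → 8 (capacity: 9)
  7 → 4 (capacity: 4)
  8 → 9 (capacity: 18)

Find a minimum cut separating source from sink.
Min cut value = 8, edges: (0,1)

Min cut value: 8
Partition: S = [0], T = [1, 2, 3, 4, 5, 6, 7, 8, 9]
Cut edges: (0,1)

By max-flow min-cut theorem, max flow = min cut = 8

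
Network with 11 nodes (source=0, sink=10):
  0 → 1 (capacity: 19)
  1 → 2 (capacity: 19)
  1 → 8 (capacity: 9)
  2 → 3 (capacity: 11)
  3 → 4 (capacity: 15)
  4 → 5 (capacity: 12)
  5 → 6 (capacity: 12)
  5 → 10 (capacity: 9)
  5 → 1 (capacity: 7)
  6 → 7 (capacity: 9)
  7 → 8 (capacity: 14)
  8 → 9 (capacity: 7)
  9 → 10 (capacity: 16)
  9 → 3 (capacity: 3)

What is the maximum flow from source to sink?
Maximum flow = 16

Max flow: 16

Flow assignment:
  0 → 1: 16/19
  1 → 2: 9/19
  1 → 8: 7/9
  2 → 3: 9/11
  3 → 4: 9/15
  4 → 5: 9/12
  5 → 10: 9/9
  8 → 9: 7/7
  9 → 10: 7/16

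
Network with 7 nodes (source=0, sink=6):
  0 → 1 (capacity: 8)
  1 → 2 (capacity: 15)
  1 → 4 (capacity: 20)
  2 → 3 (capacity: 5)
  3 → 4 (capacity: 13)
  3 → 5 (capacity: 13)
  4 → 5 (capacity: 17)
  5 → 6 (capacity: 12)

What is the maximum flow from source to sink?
Maximum flow = 8

Max flow: 8

Flow assignment:
  0 → 1: 8/8
  1 → 4: 8/20
  4 → 5: 8/17
  5 → 6: 8/12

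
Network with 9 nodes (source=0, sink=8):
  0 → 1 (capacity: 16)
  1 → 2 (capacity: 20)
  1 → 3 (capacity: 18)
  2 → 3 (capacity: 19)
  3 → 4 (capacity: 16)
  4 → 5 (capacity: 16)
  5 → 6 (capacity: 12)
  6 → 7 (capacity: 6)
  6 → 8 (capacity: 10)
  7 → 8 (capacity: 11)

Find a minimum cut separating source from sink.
Min cut value = 12, edges: (5,6)

Min cut value: 12
Partition: S = [0, 1, 2, 3, 4, 5], T = [6, 7, 8]
Cut edges: (5,6)

By max-flow min-cut theorem, max flow = min cut = 12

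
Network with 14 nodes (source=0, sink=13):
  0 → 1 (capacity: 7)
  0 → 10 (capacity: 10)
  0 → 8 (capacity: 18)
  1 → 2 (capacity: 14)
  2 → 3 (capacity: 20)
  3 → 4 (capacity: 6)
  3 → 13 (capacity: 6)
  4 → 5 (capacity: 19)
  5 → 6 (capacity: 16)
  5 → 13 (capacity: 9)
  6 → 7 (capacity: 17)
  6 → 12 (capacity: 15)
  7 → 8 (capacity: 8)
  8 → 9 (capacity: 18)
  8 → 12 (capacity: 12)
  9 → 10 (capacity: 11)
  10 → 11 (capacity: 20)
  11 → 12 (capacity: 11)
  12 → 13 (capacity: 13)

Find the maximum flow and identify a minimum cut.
Max flow = 20, Min cut edges: (0,1), (12,13)

Maximum flow: 20
Minimum cut: (0,1), (12,13)
Partition: S = [0, 6, 7, 8, 9, 10, 11, 12], T = [1, 2, 3, 4, 5, 13]

Max-flow min-cut theorem verified: both equal 20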